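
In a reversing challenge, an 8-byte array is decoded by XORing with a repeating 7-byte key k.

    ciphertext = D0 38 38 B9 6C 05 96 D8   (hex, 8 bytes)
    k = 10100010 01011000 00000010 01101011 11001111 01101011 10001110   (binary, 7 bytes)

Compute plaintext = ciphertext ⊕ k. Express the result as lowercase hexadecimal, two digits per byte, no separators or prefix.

The 7-byte key repeats, so the effective keystream is a2 58 02 6b cf 6b 8e a2.
byte 0: d0 ⊕ a2 = 72
byte 1: 38 ⊕ 58 = 60
byte 2: 38 ⊕ 02 = 3a
byte 3: b9 ⊕ 6b = d2
byte 4: 6c ⊕ cf = a3
byte 5: 05 ⊕ 6b = 6e
byte 6: 96 ⊕ 8e = 18
byte 7: d8 ⊕ a2 = 7a

72603ad2a36e187a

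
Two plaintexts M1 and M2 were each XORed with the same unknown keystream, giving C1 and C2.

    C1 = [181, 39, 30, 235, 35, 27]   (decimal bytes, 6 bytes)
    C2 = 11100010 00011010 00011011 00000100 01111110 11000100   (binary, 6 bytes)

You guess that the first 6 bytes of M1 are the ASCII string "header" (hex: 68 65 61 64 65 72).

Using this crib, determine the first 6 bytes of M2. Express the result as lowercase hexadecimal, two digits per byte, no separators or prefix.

3f58648b38ad

First, C1 ⊕ C2 = (M1 ⊕ K) ⊕ (M2 ⊕ K) = M1 ⊕ M2, so the key drops out. Then M2 = (M1 ⊕ M2) ⊕ M1 over the first 6 bytes.
byte 0: (b5 ^ e2) ^ 68 = 57 ^ 68 = 3f
byte 1: (27 ^ 1a) ^ 65 = 3d ^ 65 = 58
byte 2: (1e ^ 1b) ^ 61 = 05 ^ 61 = 64
byte 3: (eb ^ 04) ^ 64 = ef ^ 64 = 8b
byte 4: (23 ^ 7e) ^ 65 = 5d ^ 65 = 38
byte 5: (1b ^ c4) ^ 72 = df ^ 72 = ad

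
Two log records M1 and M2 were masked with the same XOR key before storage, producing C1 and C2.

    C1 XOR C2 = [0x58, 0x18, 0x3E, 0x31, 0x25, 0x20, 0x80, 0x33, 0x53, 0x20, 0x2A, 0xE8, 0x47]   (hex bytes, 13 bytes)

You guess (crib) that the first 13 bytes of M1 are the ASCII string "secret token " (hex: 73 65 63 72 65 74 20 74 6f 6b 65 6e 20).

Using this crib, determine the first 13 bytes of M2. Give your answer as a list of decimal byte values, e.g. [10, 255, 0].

Since C1 ⊕ C2 = M1 ⊕ M2, XORing with the guessed M1 bytes yields the corresponding M2 bytes: M2 = (C1 ⊕ C2) ⊕ M1.
 88 XOR 115 =  43
 24 XOR 101 = 125
 62 XOR  99 =  93
 49 XOR 114 =  67
 37 XOR 101 =  64
 32 XOR 116 =  84
128 XOR  32 = 160
 51 XOR 116 =  71
 83 XOR 111 =  60
 32 XOR 107 =  75
 42 XOR 101 =  79
232 XOR 110 = 134
 71 XOR  32 = 103

[43, 125, 93, 67, 64, 84, 160, 71, 60, 75, 79, 134, 103]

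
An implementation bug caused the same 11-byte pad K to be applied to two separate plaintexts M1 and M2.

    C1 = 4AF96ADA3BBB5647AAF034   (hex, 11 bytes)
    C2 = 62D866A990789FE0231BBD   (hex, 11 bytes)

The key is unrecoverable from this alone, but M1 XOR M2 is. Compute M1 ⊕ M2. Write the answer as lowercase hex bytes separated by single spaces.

C1 ⊕ C2 = (M1 ⊕ K) ⊕ (M2 ⊕ K) = M1 ⊕ M2 — the shared key cancels under XOR.
 74 XOR  98 =  40
249 XOR 216 =  33
106 XOR 102 =  12
218 XOR 169 = 115
 59 XOR 144 = 171
187 XOR 120 = 195
 86 XOR 159 = 201
 71 XOR 224 = 167
170 XOR  35 = 137
240 XOR  27 = 235
 52 XOR 189 = 137

28 21 0c 73 ab c3 c9 a7 89 eb 89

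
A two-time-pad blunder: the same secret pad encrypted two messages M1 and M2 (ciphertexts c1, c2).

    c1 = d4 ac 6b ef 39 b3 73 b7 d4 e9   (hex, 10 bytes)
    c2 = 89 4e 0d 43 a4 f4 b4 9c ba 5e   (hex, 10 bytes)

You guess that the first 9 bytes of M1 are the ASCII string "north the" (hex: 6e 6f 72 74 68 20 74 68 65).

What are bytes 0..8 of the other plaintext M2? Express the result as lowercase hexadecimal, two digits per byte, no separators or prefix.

338d14d8f567b3430b

First, c1 ⊕ c2 = (M1 ⊕ K) ⊕ (M2 ⊕ K) = M1 ⊕ M2, so the key drops out. Then M2 = (M1 ⊕ M2) ⊕ M1 over the first 9 bytes.
byte 0: (d4 XOR 89) XOR 6e = 5d XOR 6e = 33
byte 1: (ac XOR 4e) XOR 6f = e2 XOR 6f = 8d
byte 2: (6b XOR 0d) XOR 72 = 66 XOR 72 = 14
byte 3: (ef XOR 43) XOR 74 = ac XOR 74 = d8
byte 4: (39 XOR a4) XOR 68 = 9d XOR 68 = f5
byte 5: (b3 XOR f4) XOR 20 = 47 XOR 20 = 67
byte 6: (73 XOR b4) XOR 74 = c7 XOR 74 = b3
byte 7: (b7 XOR 9c) XOR 68 = 2b XOR 68 = 43
byte 8: (d4 XOR ba) XOR 65 = 6e XOR 65 = 0b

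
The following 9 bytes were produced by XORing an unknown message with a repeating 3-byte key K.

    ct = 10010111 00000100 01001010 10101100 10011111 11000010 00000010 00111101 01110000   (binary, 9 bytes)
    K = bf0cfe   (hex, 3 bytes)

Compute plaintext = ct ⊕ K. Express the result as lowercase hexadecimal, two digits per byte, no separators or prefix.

The 3-byte key repeats, so the effective keystream is bf 0c fe bf 0c fe bf 0c fe.
byte 0: 10010111 XOR 10111111 = 00101000
byte 1: 00000100 XOR 00001100 = 00001000
byte 2: 01001010 XOR 11111110 = 10110100
byte 3: 10101100 XOR 10111111 = 00010011
byte 4: 10011111 XOR 00001100 = 10010011
byte 5: 11000010 XOR 11111110 = 00111100
byte 6: 00000010 XOR 10111111 = 10111101
byte 7: 00111101 XOR 00001100 = 00110001
byte 8: 01110000 XOR 11111110 = 10001110

2808b413933cbd318e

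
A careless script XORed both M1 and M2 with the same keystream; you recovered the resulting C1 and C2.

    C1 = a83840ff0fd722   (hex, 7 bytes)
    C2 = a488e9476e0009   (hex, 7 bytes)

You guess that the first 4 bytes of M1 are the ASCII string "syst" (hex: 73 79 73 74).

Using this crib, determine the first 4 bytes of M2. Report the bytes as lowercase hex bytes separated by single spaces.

First, C1 ⊕ C2 = (M1 ⊕ K) ⊕ (M2 ⊕ K) = M1 ⊕ M2, so the key drops out. Then M2 = (M1 ⊕ M2) ⊕ M1 over the first 4 bytes.
byte 0: (a8 xor a4) xor 73 = 0c xor 73 = 7f
byte 1: (38 xor 88) xor 79 = b0 xor 79 = c9
byte 2: (40 xor e9) xor 73 = a9 xor 73 = da
byte 3: (ff xor 47) xor 74 = b8 xor 74 = cc

7f c9 da cc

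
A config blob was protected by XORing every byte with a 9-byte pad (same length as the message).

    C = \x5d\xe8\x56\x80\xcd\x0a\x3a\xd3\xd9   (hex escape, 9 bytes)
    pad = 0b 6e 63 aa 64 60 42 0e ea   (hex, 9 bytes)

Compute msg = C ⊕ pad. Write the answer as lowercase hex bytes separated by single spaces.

56 86 35 2a a9 6a 78 dd 33

XOR is its own inverse, so applying the key byte-wise gives the result directly.
byte 0: 5d XOR 0b = 56
byte 1: e8 XOR 6e = 86
byte 2: 56 XOR 63 = 35
byte 3: 80 XOR aa = 2a
byte 4: cd XOR 64 = a9
byte 5: 0a XOR 60 = 6a
byte 6: 3a XOR 42 = 78
byte 7: d3 XOR 0e = dd
byte 8: d9 XOR ea = 33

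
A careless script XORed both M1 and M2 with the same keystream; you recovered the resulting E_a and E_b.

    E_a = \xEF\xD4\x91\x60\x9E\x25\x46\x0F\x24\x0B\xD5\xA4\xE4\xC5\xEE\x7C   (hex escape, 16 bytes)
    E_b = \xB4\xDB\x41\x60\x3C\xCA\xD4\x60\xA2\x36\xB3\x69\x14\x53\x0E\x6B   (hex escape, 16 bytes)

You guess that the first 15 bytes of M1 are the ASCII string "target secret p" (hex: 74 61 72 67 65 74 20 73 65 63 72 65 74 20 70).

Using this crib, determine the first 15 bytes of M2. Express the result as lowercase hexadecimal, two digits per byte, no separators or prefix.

First, E_a ⊕ E_b = (M1 ⊕ K) ⊕ (M2 ⊕ K) = M1 ⊕ M2, so the key drops out. Then M2 = (M1 ⊕ M2) ⊕ M1 over the first 15 bytes.
byte 0: (ef XOR b4) XOR 74 = 5b XOR 74 = 2f
byte 1: (d4 XOR db) XOR 61 = 0f XOR 61 = 6e
byte 2: (91 XOR 41) XOR 72 = d0 XOR 72 = a2
byte 3: (60 XOR 60) XOR 67 = 00 XOR 67 = 67
byte 4: (9e XOR 3c) XOR 65 = a2 XOR 65 = c7
byte 5: (25 XOR ca) XOR 74 = ef XOR 74 = 9b
byte 6: (46 XOR d4) XOR 20 = 92 XOR 20 = b2
byte 7: (0f XOR 60) XOR 73 = 6f XOR 73 = 1c
byte 8: (24 XOR a2) XOR 65 = 86 XOR 65 = e3
byte 9: (0b XOR 36) XOR 63 = 3d XOR 63 = 5e
byte 10: (d5 XOR b3) XOR 72 = 66 XOR 72 = 14
byte 11: (a4 XOR 69) XOR 65 = cd XOR 65 = a8
byte 12: (e4 XOR 14) XOR 74 = f0 XOR 74 = 84
byte 13: (c5 XOR 53) XOR 20 = 96 XOR 20 = b6
byte 14: (ee XOR 0e) XOR 70 = e0 XOR 70 = 90

2f6ea267c79bb21ce35e14a884b690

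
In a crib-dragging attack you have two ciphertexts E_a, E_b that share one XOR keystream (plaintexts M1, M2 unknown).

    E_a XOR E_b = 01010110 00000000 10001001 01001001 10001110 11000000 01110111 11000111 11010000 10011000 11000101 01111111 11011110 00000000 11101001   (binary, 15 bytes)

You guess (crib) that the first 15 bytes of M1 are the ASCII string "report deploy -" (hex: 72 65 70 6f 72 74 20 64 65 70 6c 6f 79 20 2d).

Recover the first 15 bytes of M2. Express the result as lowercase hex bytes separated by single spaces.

Since E_a ⊕ E_b = M1 ⊕ M2, XORing with the guessed M1 bytes yields the corresponding M2 bytes: M2 = (E_a ⊕ E_b) ⊕ M1.
56 ⊕ 72 = 24
00 ⊕ 65 = 65
89 ⊕ 70 = f9
49 ⊕ 6f = 26
8e ⊕ 72 = fc
c0 ⊕ 74 = b4
77 ⊕ 20 = 57
c7 ⊕ 64 = a3
d0 ⊕ 65 = b5
98 ⊕ 70 = e8
c5 ⊕ 6c = a9
7f ⊕ 6f = 10
de ⊕ 79 = a7
00 ⊕ 20 = 20
e9 ⊕ 2d = c4

24 65 f9 26 fc b4 57 a3 b5 e8 a9 10 a7 20 c4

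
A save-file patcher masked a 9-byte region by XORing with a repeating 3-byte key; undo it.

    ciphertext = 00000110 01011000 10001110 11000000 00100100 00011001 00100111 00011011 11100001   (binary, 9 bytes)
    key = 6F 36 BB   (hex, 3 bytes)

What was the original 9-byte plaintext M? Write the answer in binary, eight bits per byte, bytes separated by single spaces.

The 3-byte key repeats, so the effective keystream is 6f 36 bb 6f 36 bb 6f 36 bb.
byte 0:   6 ⊕ 111 = 105
byte 1:  88 ⊕  54 = 110
byte 2: 142 ⊕ 187 =  53
byte 3: 192 ⊕ 111 = 175
byte 4:  36 ⊕  54 =  18
byte 5:  25 ⊕ 187 = 162
byte 6:  39 ⊕ 111 =  72
byte 7:  27 ⊕  54 =  45
byte 8: 225 ⊕ 187 =  90

01101001 01101110 00110101 10101111 00010010 10100010 01001000 00101101 01011010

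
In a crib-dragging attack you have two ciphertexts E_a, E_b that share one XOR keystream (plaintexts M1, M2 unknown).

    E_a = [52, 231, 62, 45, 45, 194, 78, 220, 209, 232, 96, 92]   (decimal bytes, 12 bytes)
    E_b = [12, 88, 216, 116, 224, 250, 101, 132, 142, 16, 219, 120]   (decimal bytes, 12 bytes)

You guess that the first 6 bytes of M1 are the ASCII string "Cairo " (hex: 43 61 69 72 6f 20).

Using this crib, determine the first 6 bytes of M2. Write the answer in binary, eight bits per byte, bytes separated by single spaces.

01111011 11011110 10001111 00101011 10100010 00011000

First, E_a ⊕ E_b = (M1 ⊕ K) ⊕ (M2 ⊕ K) = M1 ⊕ M2, so the key drops out. Then M2 = (M1 ⊕ M2) ⊕ M1 over the first 6 bytes.
byte 0: (34 ⊕ 0c) ⊕ 43 = 38 ⊕ 43 = 7b
byte 1: (e7 ⊕ 58) ⊕ 61 = bf ⊕ 61 = de
byte 2: (3e ⊕ d8) ⊕ 69 = e6 ⊕ 69 = 8f
byte 3: (2d ⊕ 74) ⊕ 72 = 59 ⊕ 72 = 2b
byte 4: (2d ⊕ e0) ⊕ 6f = cd ⊕ 6f = a2
byte 5: (c2 ⊕ fa) ⊕ 20 = 38 ⊕ 20 = 18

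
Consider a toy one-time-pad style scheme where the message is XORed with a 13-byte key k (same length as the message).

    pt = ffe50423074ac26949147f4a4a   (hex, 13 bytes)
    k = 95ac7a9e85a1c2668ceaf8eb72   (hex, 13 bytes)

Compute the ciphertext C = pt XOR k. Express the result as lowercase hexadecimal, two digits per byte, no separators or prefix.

XOR is its own inverse, so applying the key byte-wise gives the result directly.
ff ⊕ 95 = 6a
e5 ⊕ ac = 49
04 ⊕ 7a = 7e
23 ⊕ 9e = bd
07 ⊕ 85 = 82
4a ⊕ a1 = eb
c2 ⊕ c2 = 00
69 ⊕ 66 = 0f
49 ⊕ 8c = c5
14 ⊕ ea = fe
7f ⊕ f8 = 87
4a ⊕ eb = a1
4a ⊕ 72 = 38

6a497ebd82eb000fc5fe87a138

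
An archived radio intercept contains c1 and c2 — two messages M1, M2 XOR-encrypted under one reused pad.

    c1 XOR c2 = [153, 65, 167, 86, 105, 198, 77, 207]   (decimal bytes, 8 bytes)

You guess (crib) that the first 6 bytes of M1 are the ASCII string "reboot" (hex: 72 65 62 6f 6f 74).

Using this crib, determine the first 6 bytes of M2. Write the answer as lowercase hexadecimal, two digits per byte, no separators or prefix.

Since c1 ⊕ c2 = M1 ⊕ M2, XORing with the guessed M1 bytes yields the corresponding M2 bytes: M2 = (c1 ⊕ c2) ⊕ M1.
10011001 ⊕ 01110010 = 11101011
01000001 ⊕ 01100101 = 00100100
10100111 ⊕ 01100010 = 11000101
01010110 ⊕ 01101111 = 00111001
01101001 ⊕ 01101111 = 00000110
11000110 ⊕ 01110100 = 10110010

eb24c53906b2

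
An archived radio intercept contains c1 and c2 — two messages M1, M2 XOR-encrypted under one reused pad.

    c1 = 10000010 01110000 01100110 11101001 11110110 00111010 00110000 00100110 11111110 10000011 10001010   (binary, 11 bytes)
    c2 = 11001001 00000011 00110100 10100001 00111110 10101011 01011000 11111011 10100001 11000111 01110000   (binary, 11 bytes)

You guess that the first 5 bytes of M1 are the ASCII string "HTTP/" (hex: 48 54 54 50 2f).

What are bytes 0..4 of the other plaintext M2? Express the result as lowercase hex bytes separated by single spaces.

03 27 06 18 e7

First, c1 ⊕ c2 = (M1 ⊕ K) ⊕ (M2 ⊕ K) = M1 ⊕ M2, so the key drops out. Then M2 = (M1 ⊕ M2) ⊕ M1 over the first 5 bytes.
byte 0: (82 XOR c9) XOR 48 = 4b XOR 48 = 03
byte 1: (70 XOR 03) XOR 54 = 73 XOR 54 = 27
byte 2: (66 XOR 34) XOR 54 = 52 XOR 54 = 06
byte 3: (e9 XOR a1) XOR 50 = 48 XOR 50 = 18
byte 4: (f6 XOR 3e) XOR 2f = c8 XOR 2f = e7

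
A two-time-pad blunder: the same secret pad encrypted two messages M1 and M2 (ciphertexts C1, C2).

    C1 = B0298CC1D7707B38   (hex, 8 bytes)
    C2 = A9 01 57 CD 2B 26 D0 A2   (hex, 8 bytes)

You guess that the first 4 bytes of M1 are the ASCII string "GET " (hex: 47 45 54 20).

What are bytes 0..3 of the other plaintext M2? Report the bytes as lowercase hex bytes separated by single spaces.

5e 6d 8f 2c

First, C1 ⊕ C2 = (M1 ⊕ K) ⊕ (M2 ⊕ K) = M1 ⊕ M2, so the key drops out. Then M2 = (M1 ⊕ M2) ⊕ M1 over the first 4 bytes.
byte 0: (b0 XOR a9) XOR 47 = 19 XOR 47 = 5e
byte 1: (29 XOR 01) XOR 45 = 28 XOR 45 = 6d
byte 2: (8c XOR 57) XOR 54 = db XOR 54 = 8f
byte 3: (c1 XOR cd) XOR 20 = 0c XOR 20 = 2c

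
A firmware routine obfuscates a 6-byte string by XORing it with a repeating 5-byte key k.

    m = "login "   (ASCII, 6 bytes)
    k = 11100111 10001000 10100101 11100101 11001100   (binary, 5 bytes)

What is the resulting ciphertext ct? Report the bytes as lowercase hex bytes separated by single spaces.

The 5-byte key repeats, so the effective keystream is e7 88 a5 e5 cc e7.
byte 0: 108 ^ 231 = 139
byte 1: 111 ^ 136 = 231
byte 2: 103 ^ 165 = 194
byte 3: 105 ^ 229 = 140
byte 4: 110 ^ 204 = 162
byte 5:  32 ^ 231 = 199

8b e7 c2 8c a2 c7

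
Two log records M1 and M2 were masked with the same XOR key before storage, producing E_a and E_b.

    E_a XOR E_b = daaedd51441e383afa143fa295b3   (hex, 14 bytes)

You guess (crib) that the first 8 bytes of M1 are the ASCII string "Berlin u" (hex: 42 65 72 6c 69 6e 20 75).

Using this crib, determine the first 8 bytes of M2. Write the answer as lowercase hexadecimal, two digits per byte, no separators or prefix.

98cbaf3d2d70184f

Since E_a ⊕ E_b = M1 ⊕ M2, XORing with the guessed M1 bytes yields the corresponding M2 bytes: M2 = (E_a ⊕ E_b) ⊕ M1.
da ^ 42 = 98
ae ^ 65 = cb
dd ^ 72 = af
51 ^ 6c = 3d
44 ^ 69 = 2d
1e ^ 6e = 70
38 ^ 20 = 18
3a ^ 75 = 4f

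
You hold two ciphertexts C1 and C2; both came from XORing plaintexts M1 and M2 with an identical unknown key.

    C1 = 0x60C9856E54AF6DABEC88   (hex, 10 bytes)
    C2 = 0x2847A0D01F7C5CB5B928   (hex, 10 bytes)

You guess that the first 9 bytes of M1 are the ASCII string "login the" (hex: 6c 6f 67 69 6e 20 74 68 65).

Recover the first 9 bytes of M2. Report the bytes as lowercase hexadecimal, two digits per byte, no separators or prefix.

24e142d725f3457630

First, C1 ⊕ C2 = (M1 ⊕ K) ⊕ (M2 ⊕ K) = M1 ⊕ M2, so the key drops out. Then M2 = (M1 ⊕ M2) ⊕ M1 over the first 9 bytes.
byte 0: (60 xor 28) xor 6c = 48 xor 6c = 24
byte 1: (c9 xor 47) xor 6f = 8e xor 6f = e1
byte 2: (85 xor a0) xor 67 = 25 xor 67 = 42
byte 3: (6e xor d0) xor 69 = be xor 69 = d7
byte 4: (54 xor 1f) xor 6e = 4b xor 6e = 25
byte 5: (af xor 7c) xor 20 = d3 xor 20 = f3
byte 6: (6d xor 5c) xor 74 = 31 xor 74 = 45
byte 7: (ab xor b5) xor 68 = 1e xor 68 = 76
byte 8: (ec xor b9) xor 65 = 55 xor 65 = 30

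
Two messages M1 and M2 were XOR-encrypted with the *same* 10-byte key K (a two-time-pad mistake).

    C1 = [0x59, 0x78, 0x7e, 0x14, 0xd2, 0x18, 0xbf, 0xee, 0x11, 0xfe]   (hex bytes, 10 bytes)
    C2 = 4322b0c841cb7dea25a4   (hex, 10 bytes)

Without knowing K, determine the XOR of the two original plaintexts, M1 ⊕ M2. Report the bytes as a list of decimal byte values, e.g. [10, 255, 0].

[26, 90, 206, 220, 147, 211, 194, 4, 52, 90]

C1 ⊕ C2 = (M1 ⊕ K) ⊕ (M2 ⊕ K) = M1 ⊕ M2 — the shared key cancels under XOR.
byte 0: 59 xor 43 = 1a
byte 1: 78 xor 22 = 5a
byte 2: 7e xor b0 = ce
byte 3: 14 xor c8 = dc
byte 4: d2 xor 41 = 93
byte 5: 18 xor cb = d3
byte 6: bf xor 7d = c2
byte 7: ee xor ea = 04
byte 8: 11 xor 25 = 34
byte 9: fe xor a4 = 5a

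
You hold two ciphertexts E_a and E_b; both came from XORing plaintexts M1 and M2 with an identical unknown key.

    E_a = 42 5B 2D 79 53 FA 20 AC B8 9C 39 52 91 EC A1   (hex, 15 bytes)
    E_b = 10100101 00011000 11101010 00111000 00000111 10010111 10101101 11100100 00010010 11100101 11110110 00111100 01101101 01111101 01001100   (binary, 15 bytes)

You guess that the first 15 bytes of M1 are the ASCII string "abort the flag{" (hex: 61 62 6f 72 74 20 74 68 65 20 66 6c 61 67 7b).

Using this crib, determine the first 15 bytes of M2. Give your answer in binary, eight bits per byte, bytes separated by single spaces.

First, E_a ⊕ E_b = (M1 ⊕ K) ⊕ (M2 ⊕ K) = M1 ⊕ M2, so the key drops out. Then M2 = (M1 ⊕ M2) ⊕ M1 over the first 15 bytes.
byte 0: (42 ⊕ a5) ⊕ 61 = e7 ⊕ 61 = 86
byte 1: (5b ⊕ 18) ⊕ 62 = 43 ⊕ 62 = 21
byte 2: (2d ⊕ ea) ⊕ 6f = c7 ⊕ 6f = a8
byte 3: (79 ⊕ 38) ⊕ 72 = 41 ⊕ 72 = 33
byte 4: (53 ⊕ 07) ⊕ 74 = 54 ⊕ 74 = 20
byte 5: (fa ⊕ 97) ⊕ 20 = 6d ⊕ 20 = 4d
byte 6: (20 ⊕ ad) ⊕ 74 = 8d ⊕ 74 = f9
byte 7: (ac ⊕ e4) ⊕ 68 = 48 ⊕ 68 = 20
byte 8: (b8 ⊕ 12) ⊕ 65 = aa ⊕ 65 = cf
byte 9: (9c ⊕ e5) ⊕ 20 = 79 ⊕ 20 = 59
byte 10: (39 ⊕ f6) ⊕ 66 = cf ⊕ 66 = a9
byte 11: (52 ⊕ 3c) ⊕ 6c = 6e ⊕ 6c = 02
byte 12: (91 ⊕ 6d) ⊕ 61 = fc ⊕ 61 = 9d
byte 13: (ec ⊕ 7d) ⊕ 67 = 91 ⊕ 67 = f6
byte 14: (a1 ⊕ 4c) ⊕ 7b = ed ⊕ 7b = 96

10000110 00100001 10101000 00110011 00100000 01001101 11111001 00100000 11001111 01011001 10101001 00000010 10011101 11110110 10010110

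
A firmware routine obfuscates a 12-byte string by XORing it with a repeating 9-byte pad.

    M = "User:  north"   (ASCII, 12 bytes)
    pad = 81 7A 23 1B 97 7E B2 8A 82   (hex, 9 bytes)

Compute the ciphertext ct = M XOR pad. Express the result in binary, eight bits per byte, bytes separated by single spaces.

11010100 00001001 01000110 01101001 10101101 01011110 10010010 11100100 11101101 11110011 00001110 01001011

The 9-byte key repeats, so the effective keystream is 81 7a 23 1b 97 7e b2 8a 82 81 7a 23.
byte 0: 55 XOR 81 = d4
byte 1: 73 XOR 7a = 09
byte 2: 65 XOR 23 = 46
byte 3: 72 XOR 1b = 69
byte 4: 3a XOR 97 = ad
byte 5: 20 XOR 7e = 5e
byte 6: 20 XOR b2 = 92
byte 7: 6e XOR 8a = e4
byte 8: 6f XOR 82 = ed
byte 9: 72 XOR 81 = f3
byte 10: 74 XOR 7a = 0e
byte 11: 68 XOR 23 = 4b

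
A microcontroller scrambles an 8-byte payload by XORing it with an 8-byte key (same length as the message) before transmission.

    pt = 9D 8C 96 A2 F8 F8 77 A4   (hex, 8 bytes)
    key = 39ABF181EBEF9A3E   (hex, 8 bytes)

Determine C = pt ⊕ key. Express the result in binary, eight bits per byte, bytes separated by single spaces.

10011101 XOR 00111001 = 10100100
10001100 XOR 10101011 = 00100111
10010110 XOR 11110001 = 01100111
10100010 XOR 10000001 = 00100011
11111000 XOR 11101011 = 00010011
11111000 XOR 11101111 = 00010111
01110111 XOR 10011010 = 11101101
10100100 XOR 00111110 = 10011010

10100100 00100111 01100111 00100011 00010011 00010111 11101101 10011010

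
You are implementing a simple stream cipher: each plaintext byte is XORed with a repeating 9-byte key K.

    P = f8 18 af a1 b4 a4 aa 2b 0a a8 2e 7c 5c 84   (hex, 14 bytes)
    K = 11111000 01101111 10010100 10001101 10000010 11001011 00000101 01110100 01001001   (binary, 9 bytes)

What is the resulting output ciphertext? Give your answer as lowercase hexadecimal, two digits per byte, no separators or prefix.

The 9-byte key repeats, so the effective keystream is f8 6f 94 8d 82 cb 05 74 49 f8 6f 94 8d 82.
byte 0: f8 xor f8 = 00
byte 1: 18 xor 6f = 77
byte 2: af xor 94 = 3b
byte 3: a1 xor 8d = 2c
byte 4: b4 xor 82 = 36
byte 5: a4 xor cb = 6f
byte 6: aa xor 05 = af
byte 7: 2b xor 74 = 5f
byte 8: 0a xor 49 = 43
byte 9: a8 xor f8 = 50
byte 10: 2e xor 6f = 41
byte 11: 7c xor 94 = e8
byte 12: 5c xor 8d = d1
byte 13: 84 xor 82 = 06

00773b2c366faf5f435041e8d106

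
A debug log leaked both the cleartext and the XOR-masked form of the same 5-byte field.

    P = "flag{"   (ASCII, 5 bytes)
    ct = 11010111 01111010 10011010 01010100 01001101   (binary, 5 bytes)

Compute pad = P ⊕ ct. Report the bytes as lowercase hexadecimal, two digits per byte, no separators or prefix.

Since ct = P ⊕ pad, XORing both sides with P gives pad = P ⊕ ct.
byte 0: 102 ⊕ 215 = 177
byte 1: 108 ⊕ 122 =  22
byte 2:  97 ⊕ 154 = 251
byte 3: 103 ⊕  84 =  51
byte 4: 123 ⊕  77 =  54

b116fb3336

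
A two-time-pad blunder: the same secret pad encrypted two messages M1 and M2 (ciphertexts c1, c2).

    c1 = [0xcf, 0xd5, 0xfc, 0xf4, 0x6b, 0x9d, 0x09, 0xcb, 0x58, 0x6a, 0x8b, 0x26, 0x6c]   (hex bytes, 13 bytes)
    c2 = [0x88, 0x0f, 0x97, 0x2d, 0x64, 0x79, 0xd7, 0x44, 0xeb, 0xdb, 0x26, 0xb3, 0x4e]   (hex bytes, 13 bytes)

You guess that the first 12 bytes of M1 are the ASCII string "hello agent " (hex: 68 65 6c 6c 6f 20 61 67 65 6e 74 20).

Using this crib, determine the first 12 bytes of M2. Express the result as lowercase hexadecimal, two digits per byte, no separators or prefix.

First, c1 ⊕ c2 = (M1 ⊕ K) ⊕ (M2 ⊕ K) = M1 ⊕ M2, so the key drops out. Then M2 = (M1 ⊕ M2) ⊕ M1 over the first 12 bytes.
byte 0: (cf ⊕ 88) ⊕ 68 = 47 ⊕ 68 = 2f
byte 1: (d5 ⊕ 0f) ⊕ 65 = da ⊕ 65 = bf
byte 2: (fc ⊕ 97) ⊕ 6c = 6b ⊕ 6c = 07
byte 3: (f4 ⊕ 2d) ⊕ 6c = d9 ⊕ 6c = b5
byte 4: (6b ⊕ 64) ⊕ 6f = 0f ⊕ 6f = 60
byte 5: (9d ⊕ 79) ⊕ 20 = e4 ⊕ 20 = c4
byte 6: (09 ⊕ d7) ⊕ 61 = de ⊕ 61 = bf
byte 7: (cb ⊕ 44) ⊕ 67 = 8f ⊕ 67 = e8
byte 8: (58 ⊕ eb) ⊕ 65 = b3 ⊕ 65 = d6
byte 9: (6a ⊕ db) ⊕ 6e = b1 ⊕ 6e = df
byte 10: (8b ⊕ 26) ⊕ 74 = ad ⊕ 74 = d9
byte 11: (26 ⊕ b3) ⊕ 20 = 95 ⊕ 20 = b5

2fbf07b560c4bfe8d6dfd9b5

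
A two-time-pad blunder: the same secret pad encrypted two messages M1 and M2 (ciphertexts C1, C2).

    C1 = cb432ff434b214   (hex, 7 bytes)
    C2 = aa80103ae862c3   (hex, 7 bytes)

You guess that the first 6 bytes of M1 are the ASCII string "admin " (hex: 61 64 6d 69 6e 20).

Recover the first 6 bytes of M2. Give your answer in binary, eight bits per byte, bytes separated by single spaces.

00000000 10100111 01010010 10100111 10110010 11110000

First, C1 ⊕ C2 = (M1 ⊕ K) ⊕ (M2 ⊕ K) = M1 ⊕ M2, so the key drops out. Then M2 = (M1 ⊕ M2) ⊕ M1 over the first 6 bytes.
byte 0: (cb ^ aa) ^ 61 = 61 ^ 61 = 00
byte 1: (43 ^ 80) ^ 64 = c3 ^ 64 = a7
byte 2: (2f ^ 10) ^ 6d = 3f ^ 6d = 52
byte 3: (f4 ^ 3a) ^ 69 = ce ^ 69 = a7
byte 4: (34 ^ e8) ^ 6e = dc ^ 6e = b2
byte 5: (b2 ^ 62) ^ 20 = d0 ^ 20 = f0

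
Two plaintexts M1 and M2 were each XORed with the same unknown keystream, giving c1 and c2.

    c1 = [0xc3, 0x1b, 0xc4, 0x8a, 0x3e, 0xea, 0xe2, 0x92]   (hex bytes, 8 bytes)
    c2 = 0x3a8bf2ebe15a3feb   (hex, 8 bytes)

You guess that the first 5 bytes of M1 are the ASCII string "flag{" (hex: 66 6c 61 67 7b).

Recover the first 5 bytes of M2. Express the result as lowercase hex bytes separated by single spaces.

First, c1 ⊕ c2 = (M1 ⊕ K) ⊕ (M2 ⊕ K) = M1 ⊕ M2, so the key drops out. Then M2 = (M1 ⊕ M2) ⊕ M1 over the first 5 bytes.
byte 0: (c3 ^ 3a) ^ 66 = f9 ^ 66 = 9f
byte 1: (1b ^ 8b) ^ 6c = 90 ^ 6c = fc
byte 2: (c4 ^ f2) ^ 61 = 36 ^ 61 = 57
byte 3: (8a ^ eb) ^ 67 = 61 ^ 67 = 06
byte 4: (3e ^ e1) ^ 7b = df ^ 7b = a4

9f fc 57 06 a4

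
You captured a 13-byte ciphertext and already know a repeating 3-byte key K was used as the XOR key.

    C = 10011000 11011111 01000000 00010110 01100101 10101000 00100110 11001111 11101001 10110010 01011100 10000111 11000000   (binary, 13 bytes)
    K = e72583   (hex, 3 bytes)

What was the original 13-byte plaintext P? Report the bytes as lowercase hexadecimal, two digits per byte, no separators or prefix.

7ffac3f1402bc1ea6a55790427

The 3-byte key repeats, so the effective keystream is e7 25 83 e7 25 83 e7 25 83 e7 25 83 e7.
byte 0: 98 XOR e7 = 7f
byte 1: df XOR 25 = fa
byte 2: 40 XOR 83 = c3
byte 3: 16 XOR e7 = f1
byte 4: 65 XOR 25 = 40
byte 5: a8 XOR 83 = 2b
byte 6: 26 XOR e7 = c1
byte 7: cf XOR 25 = ea
byte 8: e9 XOR 83 = 6a
byte 9: b2 XOR e7 = 55
byte 10: 5c XOR 25 = 79
byte 11: 87 XOR 83 = 04
byte 12: c0 XOR e7 = 27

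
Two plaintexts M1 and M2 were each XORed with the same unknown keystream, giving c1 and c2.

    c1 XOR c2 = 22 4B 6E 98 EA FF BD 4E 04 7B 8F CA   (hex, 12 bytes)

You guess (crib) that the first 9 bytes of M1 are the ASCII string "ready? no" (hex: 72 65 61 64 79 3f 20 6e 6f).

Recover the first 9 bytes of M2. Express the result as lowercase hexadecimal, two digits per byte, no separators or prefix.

Since c1 ⊕ c2 = M1 ⊕ M2, XORing with the guessed M1 bytes yields the corresponding M2 bytes: M2 = (c1 ⊕ c2) ⊕ M1.
22 ^ 72 = 50
4b ^ 65 = 2e
6e ^ 61 = 0f
98 ^ 64 = fc
ea ^ 79 = 93
ff ^ 3f = c0
bd ^ 20 = 9d
4e ^ 6e = 20
04 ^ 6f = 6b

502e0ffc93c09d206b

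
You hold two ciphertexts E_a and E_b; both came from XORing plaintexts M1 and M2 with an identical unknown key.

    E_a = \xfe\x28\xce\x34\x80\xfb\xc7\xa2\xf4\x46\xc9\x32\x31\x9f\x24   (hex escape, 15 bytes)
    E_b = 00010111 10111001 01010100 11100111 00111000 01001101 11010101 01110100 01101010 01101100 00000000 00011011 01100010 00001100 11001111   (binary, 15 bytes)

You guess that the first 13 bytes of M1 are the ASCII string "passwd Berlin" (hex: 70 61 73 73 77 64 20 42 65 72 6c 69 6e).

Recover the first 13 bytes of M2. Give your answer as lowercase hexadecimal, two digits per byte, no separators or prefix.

99f0e9a0cfd23294fb58a5403d

First, E_a ⊕ E_b = (M1 ⊕ K) ⊕ (M2 ⊕ K) = M1 ⊕ M2, so the key drops out. Then M2 = (M1 ⊕ M2) ⊕ M1 over the first 13 bytes.
byte 0: (fe xor 17) xor 70 = e9 xor 70 = 99
byte 1: (28 xor b9) xor 61 = 91 xor 61 = f0
byte 2: (ce xor 54) xor 73 = 9a xor 73 = e9
byte 3: (34 xor e7) xor 73 = d3 xor 73 = a0
byte 4: (80 xor 38) xor 77 = b8 xor 77 = cf
byte 5: (fb xor 4d) xor 64 = b6 xor 64 = d2
byte 6: (c7 xor d5) xor 20 = 12 xor 20 = 32
byte 7: (a2 xor 74) xor 42 = d6 xor 42 = 94
byte 8: (f4 xor 6a) xor 65 = 9e xor 65 = fb
byte 9: (46 xor 6c) xor 72 = 2a xor 72 = 58
byte 10: (c9 xor 00) xor 6c = c9 xor 6c = a5
byte 11: (32 xor 1b) xor 69 = 29 xor 69 = 40
byte 12: (31 xor 62) xor 6e = 53 xor 6e = 3d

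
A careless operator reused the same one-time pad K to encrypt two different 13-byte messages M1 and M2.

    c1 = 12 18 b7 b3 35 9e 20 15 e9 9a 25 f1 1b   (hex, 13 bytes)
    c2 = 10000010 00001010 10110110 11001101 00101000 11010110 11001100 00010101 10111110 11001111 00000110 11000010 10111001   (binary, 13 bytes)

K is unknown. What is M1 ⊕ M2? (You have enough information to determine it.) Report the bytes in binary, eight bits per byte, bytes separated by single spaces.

10010000 00010010 00000001 01111110 00011101 01001000 11101100 00000000 01010111 01010101 00100011 00110011 10100010

c1 ⊕ c2 = (M1 ⊕ K) ⊕ (M2 ⊕ K) = M1 ⊕ M2 — the shared key cancels under XOR.
12 XOR 82 = 90
18 XOR 0a = 12
b7 XOR b6 = 01
b3 XOR cd = 7e
35 XOR 28 = 1d
9e XOR d6 = 48
20 XOR cc = ec
15 XOR 15 = 00
e9 XOR be = 57
9a XOR cf = 55
25 XOR 06 = 23
f1 XOR c2 = 33
1b XOR b9 = a2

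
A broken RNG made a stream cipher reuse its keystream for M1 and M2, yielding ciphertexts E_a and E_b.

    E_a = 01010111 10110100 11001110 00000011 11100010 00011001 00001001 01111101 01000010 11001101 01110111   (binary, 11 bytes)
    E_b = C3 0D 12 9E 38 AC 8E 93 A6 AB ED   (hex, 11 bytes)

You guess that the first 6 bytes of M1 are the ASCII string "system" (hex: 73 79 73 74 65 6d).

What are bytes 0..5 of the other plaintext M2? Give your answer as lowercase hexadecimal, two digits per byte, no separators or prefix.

e7c0afe9bfd8

First, E_a ⊕ E_b = (M1 ⊕ K) ⊕ (M2 ⊕ K) = M1 ⊕ M2, so the key drops out. Then M2 = (M1 ⊕ M2) ⊕ M1 over the first 6 bytes.
byte 0: (57 XOR c3) XOR 73 = 94 XOR 73 = e7
byte 1: (b4 XOR 0d) XOR 79 = b9 XOR 79 = c0
byte 2: (ce XOR 12) XOR 73 = dc XOR 73 = af
byte 3: (03 XOR 9e) XOR 74 = 9d XOR 74 = e9
byte 4: (e2 XOR 38) XOR 65 = da XOR 65 = bf
byte 5: (19 XOR ac) XOR 6d = b5 XOR 6d = d8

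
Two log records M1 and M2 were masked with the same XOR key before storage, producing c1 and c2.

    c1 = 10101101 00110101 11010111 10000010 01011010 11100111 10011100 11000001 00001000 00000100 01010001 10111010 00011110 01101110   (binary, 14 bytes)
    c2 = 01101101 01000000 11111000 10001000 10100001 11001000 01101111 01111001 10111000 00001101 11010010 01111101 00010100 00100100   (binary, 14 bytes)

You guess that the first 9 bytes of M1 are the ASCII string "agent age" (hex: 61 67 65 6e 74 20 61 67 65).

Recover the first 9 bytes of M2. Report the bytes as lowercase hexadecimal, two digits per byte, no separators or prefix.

a1124a648f0f92dfd5

First, c1 ⊕ c2 = (M1 ⊕ K) ⊕ (M2 ⊕ K) = M1 ⊕ M2, so the key drops out. Then M2 = (M1 ⊕ M2) ⊕ M1 over the first 9 bytes.
byte 0: (ad XOR 6d) XOR 61 = c0 XOR 61 = a1
byte 1: (35 XOR 40) XOR 67 = 75 XOR 67 = 12
byte 2: (d7 XOR f8) XOR 65 = 2f XOR 65 = 4a
byte 3: (82 XOR 88) XOR 6e = 0a XOR 6e = 64
byte 4: (5a XOR a1) XOR 74 = fb XOR 74 = 8f
byte 5: (e7 XOR c8) XOR 20 = 2f XOR 20 = 0f
byte 6: (9c XOR 6f) XOR 61 = f3 XOR 61 = 92
byte 7: (c1 XOR 79) XOR 67 = b8 XOR 67 = df
byte 8: (08 XOR b8) XOR 65 = b0 XOR 65 = d5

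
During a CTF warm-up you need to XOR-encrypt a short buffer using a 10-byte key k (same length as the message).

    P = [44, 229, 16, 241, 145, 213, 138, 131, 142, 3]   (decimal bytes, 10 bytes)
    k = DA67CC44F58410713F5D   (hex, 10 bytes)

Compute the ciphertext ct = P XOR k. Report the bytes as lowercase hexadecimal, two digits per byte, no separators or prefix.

XOR is its own inverse, so applying the key byte-wise gives the result directly.
byte 0:  44 XOR 218 = 246
byte 1: 229 XOR 103 = 130
byte 2:  16 XOR 204 = 220
byte 3: 241 XOR  68 = 181
byte 4: 145 XOR 245 = 100
byte 5: 213 XOR 132 =  81
byte 6: 138 XOR  16 = 154
byte 7: 131 XOR 113 = 242
byte 8: 142 XOR  63 = 177
byte 9:   3 XOR  93 =  94

f682dcb564519af2b15e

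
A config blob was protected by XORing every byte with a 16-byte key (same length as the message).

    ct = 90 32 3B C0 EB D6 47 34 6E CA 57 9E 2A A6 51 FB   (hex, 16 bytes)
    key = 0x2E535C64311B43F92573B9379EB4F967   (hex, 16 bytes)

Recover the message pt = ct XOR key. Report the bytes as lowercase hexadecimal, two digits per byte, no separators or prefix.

90 ⊕ 2e = be
32 ⊕ 53 = 61
3b ⊕ 5c = 67
c0 ⊕ 64 = a4
eb ⊕ 31 = da
d6 ⊕ 1b = cd
47 ⊕ 43 = 04
34 ⊕ f9 = cd
6e ⊕ 25 = 4b
ca ⊕ 73 = b9
57 ⊕ b9 = ee
9e ⊕ 37 = a9
2a ⊕ 9e = b4
a6 ⊕ b4 = 12
51 ⊕ f9 = a8
fb ⊕ 67 = 9c

be6167a4dacd04cd4bb9eea9b412a89c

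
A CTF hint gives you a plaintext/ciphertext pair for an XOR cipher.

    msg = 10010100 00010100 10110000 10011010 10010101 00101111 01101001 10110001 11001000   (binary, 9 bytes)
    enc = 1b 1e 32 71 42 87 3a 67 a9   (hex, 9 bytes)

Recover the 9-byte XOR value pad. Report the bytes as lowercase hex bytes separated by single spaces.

Since enc = msg ⊕ pad, XORing both sides with msg gives pad = msg ⊕ enc.
byte 0: 10010100 xor 00011011 = 10001111
byte 1: 00010100 xor 00011110 = 00001010
byte 2: 10110000 xor 00110010 = 10000010
byte 3: 10011010 xor 01110001 = 11101011
byte 4: 10010101 xor 01000010 = 11010111
byte 5: 00101111 xor 10000111 = 10101000
byte 6: 01101001 xor 00111010 = 01010011
byte 7: 10110001 xor 01100111 = 11010110
byte 8: 11001000 xor 10101001 = 01100001

8f 0a 82 eb d7 a8 53 d6 61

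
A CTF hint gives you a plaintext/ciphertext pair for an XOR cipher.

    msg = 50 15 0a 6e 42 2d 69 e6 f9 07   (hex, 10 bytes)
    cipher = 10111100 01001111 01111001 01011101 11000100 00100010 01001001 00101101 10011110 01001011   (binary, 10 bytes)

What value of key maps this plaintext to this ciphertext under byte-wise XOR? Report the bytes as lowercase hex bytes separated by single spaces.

Since cipher = msg ⊕ key, XORing both sides with msg gives key = msg ⊕ cipher.
byte 0: 50 XOR bc = ec
byte 1: 15 XOR 4f = 5a
byte 2: 0a XOR 79 = 73
byte 3: 6e XOR 5d = 33
byte 4: 42 XOR c4 = 86
byte 5: 2d XOR 22 = 0f
byte 6: 69 XOR 49 = 20
byte 7: e6 XOR 2d = cb
byte 8: f9 XOR 9e = 67
byte 9: 07 XOR 4b = 4c

ec 5a 73 33 86 0f 20 cb 67 4c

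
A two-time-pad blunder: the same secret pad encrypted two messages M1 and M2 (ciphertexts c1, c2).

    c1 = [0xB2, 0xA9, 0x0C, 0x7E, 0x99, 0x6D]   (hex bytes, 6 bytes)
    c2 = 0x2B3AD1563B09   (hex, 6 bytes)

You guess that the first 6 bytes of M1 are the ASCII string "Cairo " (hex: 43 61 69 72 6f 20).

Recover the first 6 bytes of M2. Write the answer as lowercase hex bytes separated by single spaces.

da f2 b4 5a cd 44

First, c1 ⊕ c2 = (M1 ⊕ K) ⊕ (M2 ⊕ K) = M1 ⊕ M2, so the key drops out. Then M2 = (M1 ⊕ M2) ⊕ M1 over the first 6 bytes.
byte 0: (b2 xor 2b) xor 43 = 99 xor 43 = da
byte 1: (a9 xor 3a) xor 61 = 93 xor 61 = f2
byte 2: (0c xor d1) xor 69 = dd xor 69 = b4
byte 3: (7e xor 56) xor 72 = 28 xor 72 = 5a
byte 4: (99 xor 3b) xor 6f = a2 xor 6f = cd
byte 5: (6d xor 09) xor 20 = 64 xor 20 = 44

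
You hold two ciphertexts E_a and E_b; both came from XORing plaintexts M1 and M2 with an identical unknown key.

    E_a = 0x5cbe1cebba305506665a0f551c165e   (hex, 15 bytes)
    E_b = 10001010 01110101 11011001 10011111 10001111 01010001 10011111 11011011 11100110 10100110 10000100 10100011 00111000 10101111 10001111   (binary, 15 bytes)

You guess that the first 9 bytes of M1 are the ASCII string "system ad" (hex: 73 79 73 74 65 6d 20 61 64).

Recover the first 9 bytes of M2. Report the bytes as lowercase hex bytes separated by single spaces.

First, E_a ⊕ E_b = (M1 ⊕ K) ⊕ (M2 ⊕ K) = M1 ⊕ M2, so the key drops out. Then M2 = (M1 ⊕ M2) ⊕ M1 over the first 9 bytes.
byte 0: (5c ^ 8a) ^ 73 = d6 ^ 73 = a5
byte 1: (be ^ 75) ^ 79 = cb ^ 79 = b2
byte 2: (1c ^ d9) ^ 73 = c5 ^ 73 = b6
byte 3: (eb ^ 9f) ^ 74 = 74 ^ 74 = 00
byte 4: (ba ^ 8f) ^ 65 = 35 ^ 65 = 50
byte 5: (30 ^ 51) ^ 6d = 61 ^ 6d = 0c
byte 6: (55 ^ 9f) ^ 20 = ca ^ 20 = ea
byte 7: (06 ^ db) ^ 61 = dd ^ 61 = bc
byte 8: (66 ^ e6) ^ 64 = 80 ^ 64 = e4

a5 b2 b6 00 50 0c ea bc e4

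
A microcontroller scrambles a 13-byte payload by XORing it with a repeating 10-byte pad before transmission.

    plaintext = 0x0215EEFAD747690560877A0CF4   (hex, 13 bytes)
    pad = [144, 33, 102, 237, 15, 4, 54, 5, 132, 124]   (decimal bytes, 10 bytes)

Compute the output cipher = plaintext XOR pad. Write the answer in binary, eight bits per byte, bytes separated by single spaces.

The 10-byte key repeats, so the effective keystream is 90 21 66 ed 0f 04 36 05 84 7c 90 21 66.
byte 0: 02 ⊕ 90 = 92
byte 1: 15 ⊕ 21 = 34
byte 2: ee ⊕ 66 = 88
byte 3: fa ⊕ ed = 17
byte 4: d7 ⊕ 0f = d8
byte 5: 47 ⊕ 04 = 43
byte 6: 69 ⊕ 36 = 5f
byte 7: 05 ⊕ 05 = 00
byte 8: 60 ⊕ 84 = e4
byte 9: 87 ⊕ 7c = fb
byte 10: 7a ⊕ 90 = ea
byte 11: 0c ⊕ 21 = 2d
byte 12: f4 ⊕ 66 = 92

10010010 00110100 10001000 00010111 11011000 01000011 01011111 00000000 11100100 11111011 11101010 00101101 10010010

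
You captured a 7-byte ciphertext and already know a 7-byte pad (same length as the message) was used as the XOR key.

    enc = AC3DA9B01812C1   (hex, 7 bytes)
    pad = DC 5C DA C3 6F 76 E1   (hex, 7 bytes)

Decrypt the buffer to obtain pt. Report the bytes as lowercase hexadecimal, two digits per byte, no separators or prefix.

70617373776420

ac XOR dc = 70
3d XOR 5c = 61
a9 XOR da = 73
b0 XOR c3 = 73
18 XOR 6f = 77
12 XOR 76 = 64
c1 XOR e1 = 20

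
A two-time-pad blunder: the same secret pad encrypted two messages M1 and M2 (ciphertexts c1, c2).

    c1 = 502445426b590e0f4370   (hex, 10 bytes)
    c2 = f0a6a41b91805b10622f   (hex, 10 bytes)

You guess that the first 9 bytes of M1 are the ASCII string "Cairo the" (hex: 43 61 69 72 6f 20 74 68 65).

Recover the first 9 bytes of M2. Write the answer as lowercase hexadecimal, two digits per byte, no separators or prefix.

e3e3882b95f9217744

First, c1 ⊕ c2 = (M1 ⊕ K) ⊕ (M2 ⊕ K) = M1 ⊕ M2, so the key drops out. Then M2 = (M1 ⊕ M2) ⊕ M1 over the first 9 bytes.
byte 0: (50 ⊕ f0) ⊕ 43 = a0 ⊕ 43 = e3
byte 1: (24 ⊕ a6) ⊕ 61 = 82 ⊕ 61 = e3
byte 2: (45 ⊕ a4) ⊕ 69 = e1 ⊕ 69 = 88
byte 3: (42 ⊕ 1b) ⊕ 72 = 59 ⊕ 72 = 2b
byte 4: (6b ⊕ 91) ⊕ 6f = fa ⊕ 6f = 95
byte 5: (59 ⊕ 80) ⊕ 20 = d9 ⊕ 20 = f9
byte 6: (0e ⊕ 5b) ⊕ 74 = 55 ⊕ 74 = 21
byte 7: (0f ⊕ 10) ⊕ 68 = 1f ⊕ 68 = 77
byte 8: (43 ⊕ 62) ⊕ 65 = 21 ⊕ 65 = 44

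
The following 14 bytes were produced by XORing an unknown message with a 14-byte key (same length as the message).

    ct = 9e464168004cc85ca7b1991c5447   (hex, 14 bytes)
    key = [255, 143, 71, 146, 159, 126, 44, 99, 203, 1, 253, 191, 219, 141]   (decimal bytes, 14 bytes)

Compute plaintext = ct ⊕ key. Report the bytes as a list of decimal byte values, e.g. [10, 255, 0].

[97, 201, 6, 250, 159, 50, 228, 63, 108, 176, 100, 163, 143, 202]

10011110 XOR 11111111 = 01100001
01000110 XOR 10001111 = 11001001
01000001 XOR 01000111 = 00000110
01101000 XOR 10010010 = 11111010
00000000 XOR 10011111 = 10011111
01001100 XOR 01111110 = 00110010
11001000 XOR 00101100 = 11100100
01011100 XOR 01100011 = 00111111
10100111 XOR 11001011 = 01101100
10110001 XOR 00000001 = 10110000
10011001 XOR 11111101 = 01100100
00011100 XOR 10111111 = 10100011
01010100 XOR 11011011 = 10001111
01000111 XOR 10001101 = 11001010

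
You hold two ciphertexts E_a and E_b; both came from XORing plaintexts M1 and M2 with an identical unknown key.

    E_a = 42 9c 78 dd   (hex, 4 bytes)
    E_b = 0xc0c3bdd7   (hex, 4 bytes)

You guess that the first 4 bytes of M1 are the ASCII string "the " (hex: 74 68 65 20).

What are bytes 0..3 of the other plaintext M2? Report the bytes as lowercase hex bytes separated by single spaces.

f6 37 a0 2a

First, E_a ⊕ E_b = (M1 ⊕ K) ⊕ (M2 ⊕ K) = M1 ⊕ M2, so the key drops out. Then M2 = (M1 ⊕ M2) ⊕ M1 over the first 4 bytes.
byte 0: (42 XOR c0) XOR 74 = 82 XOR 74 = f6
byte 1: (9c XOR c3) XOR 68 = 5f XOR 68 = 37
byte 2: (78 XOR bd) XOR 65 = c5 XOR 65 = a0
byte 3: (dd XOR d7) XOR 20 = 0a XOR 20 = 2a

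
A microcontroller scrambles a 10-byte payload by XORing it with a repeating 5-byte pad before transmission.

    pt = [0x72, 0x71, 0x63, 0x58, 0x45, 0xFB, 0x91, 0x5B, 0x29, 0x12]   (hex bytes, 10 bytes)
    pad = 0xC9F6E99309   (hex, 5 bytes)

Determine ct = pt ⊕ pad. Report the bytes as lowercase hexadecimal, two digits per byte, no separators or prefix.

The 5-byte key repeats, so the effective keystream is c9 f6 e9 93 09 c9 f6 e9 93 09.
byte 0: 114 ^ 201 = 187
byte 1: 113 ^ 246 = 135
byte 2:  99 ^ 233 = 138
byte 3:  88 ^ 147 = 203
byte 4:  69 ^   9 =  76
byte 5: 251 ^ 201 =  50
byte 6: 145 ^ 246 = 103
byte 7:  91 ^ 233 = 178
byte 8:  41 ^ 147 = 186
byte 9:  18 ^   9 =  27

bb878acb4c3267b2ba1b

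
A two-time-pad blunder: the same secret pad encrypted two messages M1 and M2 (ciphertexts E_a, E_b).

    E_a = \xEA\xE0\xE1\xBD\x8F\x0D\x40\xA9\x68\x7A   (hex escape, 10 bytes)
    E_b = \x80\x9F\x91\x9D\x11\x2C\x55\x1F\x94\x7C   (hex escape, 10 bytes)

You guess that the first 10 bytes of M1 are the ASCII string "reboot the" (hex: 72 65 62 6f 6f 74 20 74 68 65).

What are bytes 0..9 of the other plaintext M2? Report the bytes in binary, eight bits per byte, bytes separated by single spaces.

First, E_a ⊕ E_b = (M1 ⊕ K) ⊕ (M2 ⊕ K) = M1 ⊕ M2, so the key drops out. Then M2 = (M1 ⊕ M2) ⊕ M1 over the first 10 bytes.
byte 0: (ea xor 80) xor 72 = 6a xor 72 = 18
byte 1: (e0 xor 9f) xor 65 = 7f xor 65 = 1a
byte 2: (e1 xor 91) xor 62 = 70 xor 62 = 12
byte 3: (bd xor 9d) xor 6f = 20 xor 6f = 4f
byte 4: (8f xor 11) xor 6f = 9e xor 6f = f1
byte 5: (0d xor 2c) xor 74 = 21 xor 74 = 55
byte 6: (40 xor 55) xor 20 = 15 xor 20 = 35
byte 7: (a9 xor 1f) xor 74 = b6 xor 74 = c2
byte 8: (68 xor 94) xor 68 = fc xor 68 = 94
byte 9: (7a xor 7c) xor 65 = 06 xor 65 = 63

00011000 00011010 00010010 01001111 11110001 01010101 00110101 11000010 10010100 01100011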